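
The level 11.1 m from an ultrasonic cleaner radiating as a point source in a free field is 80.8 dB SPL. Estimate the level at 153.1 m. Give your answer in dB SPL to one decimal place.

Spherical spreading from a point source gives a 20·log₁₀(r₂/r₁) drop.
L₂ = 80.8 − 20·log₁₀(153.1/11.1) = 80.8 − 22.793 = 58.01 dB SPL.

58.0 dB SPL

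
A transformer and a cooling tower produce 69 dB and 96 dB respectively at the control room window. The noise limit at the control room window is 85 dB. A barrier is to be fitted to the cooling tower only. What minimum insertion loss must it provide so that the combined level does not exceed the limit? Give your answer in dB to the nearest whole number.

Everything except the cooling tower sums to 10^(69/10) = 7.943e+06 in linear terms, 69.00 dB.
To meet 85 dB overall, the treated cooling tower may contribute at most 10^(85/10) − 7.943e+06 = 3.083e+08, i.e. 84.89 dB.
Required insertion loss = 96 − 84.89 = 11.11 dB.

11 dB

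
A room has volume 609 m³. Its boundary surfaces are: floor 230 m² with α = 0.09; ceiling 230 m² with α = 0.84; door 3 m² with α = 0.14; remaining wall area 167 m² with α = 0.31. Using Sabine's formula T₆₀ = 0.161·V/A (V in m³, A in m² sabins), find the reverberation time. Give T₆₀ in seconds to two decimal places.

0.37 s

A = Σ Sᵢαᵢ = 230·0.09 + 230·0.84 + 3·0.14 + 167·0.31 = 266.09 m².
T₆₀ = 0.161·V/A = 0.161·609/266.09 = 0.368 s.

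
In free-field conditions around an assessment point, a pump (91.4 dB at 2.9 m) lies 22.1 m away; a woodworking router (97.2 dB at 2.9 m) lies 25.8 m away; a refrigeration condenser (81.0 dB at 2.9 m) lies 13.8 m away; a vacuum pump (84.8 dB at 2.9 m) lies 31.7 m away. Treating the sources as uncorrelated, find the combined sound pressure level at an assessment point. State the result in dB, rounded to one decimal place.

79.9 dB

Propagate each source to the receiver with L = L_ref − 20·log₁₀(r/r_ref), then add intensities.
pump: 91.4 − 20·log₁₀(22.1/2.9) = 91.4 − 17.64 = 73.76 dB.
woodworking router: 97.2 − 20·log₁₀(25.8/2.9) = 97.2 − 18.98 = 78.22 dB.
refrigeration condenser: 81.0 − 20·log₁₀(13.8/2.9) = 81.0 − 13.55 = 67.45 dB.
vacuum pump: 84.8 − 20·log₁₀(31.7/2.9) = 84.8 − 20.77 = 64.03 dB.
Σ 10^(L/10) = 9.816e+07 → L_total = 10·log₁₀(9.816e+07) = 79.92 dB.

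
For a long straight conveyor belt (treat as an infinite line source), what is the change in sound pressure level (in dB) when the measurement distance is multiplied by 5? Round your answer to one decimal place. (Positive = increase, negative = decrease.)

Line-source spreading: ΔL = −10·log₁₀(r₂/r₁).
ΔL = −10·log₁₀(5) = -6.99 dB.

-7.0 dB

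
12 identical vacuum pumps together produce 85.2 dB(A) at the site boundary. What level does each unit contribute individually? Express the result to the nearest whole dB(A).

For N identical incoherent sources L_total = L₁ + 10·log₁₀ N, so L₁ = 85.2 − 10·log₁₀(12) = 85.2 − 10.792.

74 dB(A)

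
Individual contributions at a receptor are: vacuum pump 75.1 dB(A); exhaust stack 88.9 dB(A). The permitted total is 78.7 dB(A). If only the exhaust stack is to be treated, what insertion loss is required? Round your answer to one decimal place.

The untreated sources together contribute 10^(75.1/10) = 3.236e+07, i.e. 75.10 dB(A).
The limit corresponds to 10^(78.7/10) = 7.413e+07; subtracting the fixed part leaves 4.177e+07 for the exhaust stack, i.e. 76.21 dB(A).
Required insertion loss = 88.9 − 76.21 = 12.69 dB.

12.7 dB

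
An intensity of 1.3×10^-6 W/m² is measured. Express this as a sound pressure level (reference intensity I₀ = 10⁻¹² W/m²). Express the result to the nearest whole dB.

I/I₀ = 1.3×10^-6/10⁻¹² = 1.3×10^6, and L = 10·log₁₀(I/I₀).
L = 10·(0.1139 + 6) = 61.14 dB.

61 dB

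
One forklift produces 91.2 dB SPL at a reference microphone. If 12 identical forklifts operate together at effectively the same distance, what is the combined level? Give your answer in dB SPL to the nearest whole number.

102 dB SPL

With 12 equal, uncorrelated contributions the intensity is 12× that of one unit, giving a rise of 10·log₁₀ 12.
L_total = 91.2 + 10·log₁₀(12) = 91.2 + 10.792 = 101.99 dB SPL.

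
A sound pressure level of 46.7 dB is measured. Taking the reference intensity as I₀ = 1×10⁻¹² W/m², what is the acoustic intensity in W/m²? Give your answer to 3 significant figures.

I = I₀·10^(L/10) = 10⁻¹² × 10^(46.7/10) = 10^(-7.330).

4.68e-08 W/m²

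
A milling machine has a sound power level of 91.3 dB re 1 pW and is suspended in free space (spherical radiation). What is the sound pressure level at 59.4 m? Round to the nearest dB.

L_p = L_w − 10·log₁₀(4π·r²) with r = 59.4 m.
4π·r² = 4.434e+04 m², 10·log₁₀ of that is 46.468 dB.
L_p = 91.3 − 46.468 = 44.83 dB.

45 dB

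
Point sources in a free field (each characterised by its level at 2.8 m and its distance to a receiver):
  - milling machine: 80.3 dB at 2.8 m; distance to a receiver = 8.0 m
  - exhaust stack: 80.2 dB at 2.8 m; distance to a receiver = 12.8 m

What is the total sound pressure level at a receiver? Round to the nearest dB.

73 dB

First find each source's level at the receiver (point-source: −20·log₁₀(r/r_ref)), then combine on an intensity basis.
milling machine: 80.3 − 20·log₁₀(8.0/2.8) = 80.3 − 9.12 = 71.18 dB.
exhaust stack: 80.2 − 20·log₁₀(12.8/2.8) = 80.2 − 13.20 = 67.00 dB.
Σ 10^(L/10) = 1.814e+07 → L_total = 10·log₁₀(1.814e+07) = 72.59 dB.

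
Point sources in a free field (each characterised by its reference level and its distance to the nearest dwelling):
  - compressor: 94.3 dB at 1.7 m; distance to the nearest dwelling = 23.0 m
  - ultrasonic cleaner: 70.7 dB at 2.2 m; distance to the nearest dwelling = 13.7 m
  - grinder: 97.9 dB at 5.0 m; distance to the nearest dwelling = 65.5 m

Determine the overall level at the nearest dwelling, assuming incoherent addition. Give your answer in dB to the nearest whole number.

77 dB

Propagate each source to the receiver with L = L_ref − 20·log₁₀(r/r_ref), then add intensities.
compressor: 94.3 − 20·log₁₀(23.0/1.7) = 94.3 − 22.63 = 71.67 dB.
ultrasonic cleaner: 70.7 − 20·log₁₀(13.7/2.2) = 70.7 − 15.89 = 54.81 dB.
grinder: 97.9 − 20·log₁₀(65.5/5.0) = 97.9 − 22.35 = 75.55 dB.
Σ 10^(L/10) = 5.094e+07 → L_total = 10·log₁₀(5.094e+07) = 77.07 dB.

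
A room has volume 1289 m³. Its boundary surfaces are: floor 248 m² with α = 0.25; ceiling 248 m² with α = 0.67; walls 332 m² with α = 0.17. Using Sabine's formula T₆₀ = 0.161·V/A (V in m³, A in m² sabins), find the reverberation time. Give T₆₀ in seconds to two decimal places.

0.73 s

Summing Sᵢαᵢ: 248·0.25 + 248·0.67 + 332·0.17 = 284.60 m².
T₆₀ = 0.161·V/A = 0.161·1289/284.60 = 0.729 s.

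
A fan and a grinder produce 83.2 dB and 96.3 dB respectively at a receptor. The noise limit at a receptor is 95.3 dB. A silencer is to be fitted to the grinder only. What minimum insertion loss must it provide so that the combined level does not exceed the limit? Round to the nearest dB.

1 dB

Fixed contribution from the other source: Σ 10^(L/10) = 10^(83.2/10) = 2.089e+08 (83.20 dB).
The limit corresponds to 10^(95.3/10) = 3.388e+09; subtracting the fixed part leaves 3.180e+09 for the grinder, i.e. 95.02 dB.
Required insertion loss = 96.3 − 95.02 = 1.28 dB.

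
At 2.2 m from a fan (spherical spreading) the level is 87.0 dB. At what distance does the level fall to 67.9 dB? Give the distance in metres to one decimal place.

The 19.1 dB drop corresponds to a distance ratio of 10^(19.1/20) for a point source.
r₂ = 2.2·10^((87.0−67.9)/20) = 2.2·10^(19.1/20) = 19.83 m.

19.8 m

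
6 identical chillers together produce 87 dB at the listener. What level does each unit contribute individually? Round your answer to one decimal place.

For N identical incoherent sources L_total = L₁ + 10·log₁₀ N, so L₁ = 87 − 10·log₁₀(6) = 87 − 7.782.

79.2 dB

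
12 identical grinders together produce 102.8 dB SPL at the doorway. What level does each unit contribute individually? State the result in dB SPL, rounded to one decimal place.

Dividing the total intensity by 12 lowers the level by 10·log₁₀ 12 = 10.792 dB: L₁ = 102.8 − 10.792.

92.0 dB SPL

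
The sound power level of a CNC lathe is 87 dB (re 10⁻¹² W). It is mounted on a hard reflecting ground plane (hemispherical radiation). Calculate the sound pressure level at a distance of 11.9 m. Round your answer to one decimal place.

57.5 dB

L_p = L_w − 10·log₁₀(2π·r²) with r = 11.9 m.
2π·r² = 889.8 m², 10·log₁₀ of that is 29.493 dB.
L_p = 87 − 29.493 = 57.51 dB.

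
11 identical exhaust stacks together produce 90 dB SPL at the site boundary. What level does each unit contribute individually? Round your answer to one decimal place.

79.6 dB SPL

For N identical incoherent sources L_total = L₁ + 10·log₁₀ N, so L₁ = 90 − 10·log₁₀(11) = 90 − 10.414.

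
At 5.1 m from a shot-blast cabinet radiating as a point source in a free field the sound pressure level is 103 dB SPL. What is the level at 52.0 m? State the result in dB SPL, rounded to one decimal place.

82.8 dB SPL

Point-source attenuation: ΔL = 20·log₁₀(r₂/r₁) = 20·log₁₀(52.0/5.1) = 20.169 dB.
L₂ = 103 − 20·log₁₀(52.0/5.1) = 103 − 20.169 = 82.83 dB SPL.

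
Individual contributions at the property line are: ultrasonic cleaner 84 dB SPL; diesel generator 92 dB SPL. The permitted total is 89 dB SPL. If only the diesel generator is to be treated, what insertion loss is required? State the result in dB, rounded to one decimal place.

4.7 dB

Everything except the diesel generator sums to 10^(84/10) = 2.512e+08 in linear terms, 84.00 dB SPL.
To meet 89 dB SPL overall, the treated diesel generator may contribute at most 10^(89/10) − 2.512e+08 = 5.431e+08, i.e. 87.35 dB SPL.
Required insertion loss = 92 − 87.35 = 4.65 dB.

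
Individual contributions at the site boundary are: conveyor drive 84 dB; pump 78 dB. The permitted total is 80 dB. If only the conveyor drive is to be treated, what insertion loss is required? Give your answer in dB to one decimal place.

8.3 dB

The untreated sources together contribute 10^(78/10) = 6.310e+07, i.e. 78.00 dB.
To meet 80 dB overall, the treated conveyor drive may contribute at most 10^(80/10) − 6.310e+07 = 3.690e+07, i.e. 75.67 dB.
Required insertion loss = 84 − 75.67 = 8.33 dB.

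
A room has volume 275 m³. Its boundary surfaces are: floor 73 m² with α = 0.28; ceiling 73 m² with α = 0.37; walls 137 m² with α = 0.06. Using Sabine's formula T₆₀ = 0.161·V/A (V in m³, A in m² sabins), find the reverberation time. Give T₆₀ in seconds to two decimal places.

Summing Sᵢαᵢ: 73·0.28 + 73·0.37 + 137·0.06 = 55.67 m².
T₆₀ = 0.161·V/A = 0.161·275/55.67 = 0.795 s.

0.80 s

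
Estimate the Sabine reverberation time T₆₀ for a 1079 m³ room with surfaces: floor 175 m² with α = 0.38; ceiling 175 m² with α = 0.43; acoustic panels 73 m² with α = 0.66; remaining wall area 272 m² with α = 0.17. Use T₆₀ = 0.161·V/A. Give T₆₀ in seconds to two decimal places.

Summing Sᵢαᵢ: 175·0.38 + 175·0.43 + 73·0.66 + 272·0.17 = 236.17 m².
T₆₀ = 0.161·V/A = 0.161·1079/236.17 = 0.736 s.

0.74 s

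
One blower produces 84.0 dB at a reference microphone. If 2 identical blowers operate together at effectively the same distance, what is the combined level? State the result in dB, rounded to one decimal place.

N identical incoherent sources raise the level by 10·log₁₀ N.
L_total = 84.0 + 10·log₁₀(2) = 84.0 + 3.010 = 87.01 dB.

87.0 dB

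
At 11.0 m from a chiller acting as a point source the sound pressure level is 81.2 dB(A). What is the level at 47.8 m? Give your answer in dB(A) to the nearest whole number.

Point-source attenuation: ΔL = 20·log₁₀(r₂/r₁) = 20·log₁₀(47.8/11.0) = 12.761 dB.
L₂ = 81.2 − 20·log₁₀(47.8/11.0) = 81.2 − 12.761 = 68.44 dB(A).

68 dB(A)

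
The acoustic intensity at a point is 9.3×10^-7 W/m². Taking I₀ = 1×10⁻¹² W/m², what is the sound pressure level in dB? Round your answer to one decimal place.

59.7 dB

L = 10·log₁₀(I/I₀) = 10·log₁₀(9.3×10^-7/10⁻¹²) = 10·log₁₀(9.3×10^5).
L = 10·(0.9685 + 5) = 59.68 dB.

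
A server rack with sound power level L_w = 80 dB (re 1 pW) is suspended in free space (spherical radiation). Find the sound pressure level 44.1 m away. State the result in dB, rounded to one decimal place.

The power spreads over a sphere of area 4π·r², so L_p = L_w − 10·log₁₀(4π·r²).
4π·r² = 2.444e+04 m², 10·log₁₀ of that is 43.881 dB.
L_p = 80 − 43.881 = 36.12 dB.

36.1 dB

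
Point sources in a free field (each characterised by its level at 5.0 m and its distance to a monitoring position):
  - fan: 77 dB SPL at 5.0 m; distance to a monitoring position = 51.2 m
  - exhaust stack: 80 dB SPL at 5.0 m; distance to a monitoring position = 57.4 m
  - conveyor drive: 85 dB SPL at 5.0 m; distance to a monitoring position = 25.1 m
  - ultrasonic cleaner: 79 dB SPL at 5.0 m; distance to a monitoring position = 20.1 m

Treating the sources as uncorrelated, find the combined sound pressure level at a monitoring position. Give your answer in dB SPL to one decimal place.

72.7 dB SPL

First find each source's level at the receiver (point-source: −20·log₁₀(r/r_ref)), then combine on an intensity basis.
fan: 77 − 20·log₁₀(51.2/5.0) = 77 − 20.21 = 56.79 dB SPL.
exhaust stack: 80 − 20·log₁₀(57.4/5.0) = 80 − 21.20 = 58.80 dB SPL.
conveyor drive: 85 − 20·log₁₀(25.1/5.0) = 85 − 14.01 = 70.99 dB SPL.
ultrasonic cleaner: 79 − 20·log₁₀(20.1/5.0) = 79 − 12.08 = 66.92 dB SPL.
Σ 10^(L/10) = 1.870e+07 → L_total = 10·log₁₀(1.870e+07) = 72.72 dB SPL.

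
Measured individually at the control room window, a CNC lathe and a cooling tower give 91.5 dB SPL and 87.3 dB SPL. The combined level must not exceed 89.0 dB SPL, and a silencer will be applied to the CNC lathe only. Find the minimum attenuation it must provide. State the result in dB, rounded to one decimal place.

Everything except the CNC lathe sums to 10^(87.3/10) = 5.370e+08 in linear terms, 87.30 dB SPL.
To meet 89.0 dB SPL overall, the treated CNC lathe may contribute at most 10^(89.0/10) − 5.370e+08 = 2.573e+08, i.e. 84.10 dB SPL.
So the CNC lathe must be reduced from 91.5 to 84.10 dB SPL: IL = 7.40 dB.

7.4 dB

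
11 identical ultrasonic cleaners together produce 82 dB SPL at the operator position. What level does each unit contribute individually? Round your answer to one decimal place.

Dividing the total intensity by 11 lowers the level by 10·log₁₀ 11 = 10.414 dB: L₁ = 82 − 10.414.

71.6 dB SPL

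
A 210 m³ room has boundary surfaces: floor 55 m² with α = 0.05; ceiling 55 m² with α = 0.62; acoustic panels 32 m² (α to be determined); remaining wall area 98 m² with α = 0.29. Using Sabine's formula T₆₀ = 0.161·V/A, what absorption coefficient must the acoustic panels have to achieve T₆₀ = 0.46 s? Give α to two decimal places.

Required total absorption A = 0.161·210/0.46 = 73.50 m².
Absorption from the other surfaces = 55·0.05 + 55·0.62 + 98·0.29 = 65.27 m², so the acoustic panels must supply 8.23 m² over 32 m².
α = 8.23/32 = 0.257.

0.26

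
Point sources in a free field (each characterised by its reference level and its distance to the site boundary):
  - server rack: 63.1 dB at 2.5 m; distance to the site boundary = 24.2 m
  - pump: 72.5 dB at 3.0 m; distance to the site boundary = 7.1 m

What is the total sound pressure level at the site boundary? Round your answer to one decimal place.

65.0 dB

First find each source's level at the receiver (point-source: −20·log₁₀(r/r_ref)), then combine on an intensity basis.
server rack: 63.1 − 20·log₁₀(24.2/2.5) = 63.1 − 19.72 = 43.38 dB.
pump: 72.5 − 20·log₁₀(7.1/3.0) = 72.5 − 7.48 = 65.02 dB.
Σ 10^(L/10) = 3.197e+06 → L_total = 10·log₁₀(3.197e+06) = 65.05 dB.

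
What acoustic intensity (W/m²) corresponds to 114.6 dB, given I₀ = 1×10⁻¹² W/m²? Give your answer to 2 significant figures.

0.29 W/m²

I = I₀·10^(L/10) = 10⁻¹² × 10^(114.6/10) = 10^(-0.540).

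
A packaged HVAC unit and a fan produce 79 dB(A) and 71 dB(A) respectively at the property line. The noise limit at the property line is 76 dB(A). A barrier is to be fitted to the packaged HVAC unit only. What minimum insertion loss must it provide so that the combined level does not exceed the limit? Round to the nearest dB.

Fixed contribution from the other source: Σ 10^(L/10) = 10^(71/10) = 1.259e+07 (71.00 dB(A)).
The limit corresponds to 10^(76/10) = 3.981e+07; subtracting the fixed part leaves 2.722e+07 for the packaged HVAC unit, i.e. 74.35 dB(A).
So the packaged HVAC unit must be reduced from 79 to 74.35 dB(A): IL = 4.65 dB.

5 dB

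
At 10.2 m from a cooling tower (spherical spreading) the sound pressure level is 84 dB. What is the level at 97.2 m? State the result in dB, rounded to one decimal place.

Spherical spreading from a point source gives a 20·log₁₀(r₂/r₁) drop.
L₂ = 84 − 20·log₁₀(97.2/10.2) = 84 − 19.581 = 64.42 dB.

64.4 dB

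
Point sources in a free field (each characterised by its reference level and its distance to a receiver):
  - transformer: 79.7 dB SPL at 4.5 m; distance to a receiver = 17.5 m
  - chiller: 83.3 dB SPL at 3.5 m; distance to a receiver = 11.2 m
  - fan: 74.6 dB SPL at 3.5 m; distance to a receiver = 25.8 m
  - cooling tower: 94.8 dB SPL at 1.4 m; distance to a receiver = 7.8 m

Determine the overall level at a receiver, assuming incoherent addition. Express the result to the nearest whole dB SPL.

Propagate each source to the receiver with L = L_ref − 20·log₁₀(r/r_ref), then add intensities.
transformer: 79.7 − 20·log₁₀(17.5/4.5) = 79.7 − 11.80 = 67.90 dB SPL.
chiller: 83.3 − 20·log₁₀(11.2/3.5) = 83.3 − 10.10 = 73.20 dB SPL.
fan: 74.6 − 20·log₁₀(25.8/3.5) = 74.6 − 17.35 = 57.25 dB SPL.
cooling tower: 94.8 − 20·log₁₀(7.8/1.4) = 94.8 − 14.92 = 79.88 dB SPL.
Σ 10^(L/10) = 1.249e+08 → L_total = 10·log₁₀(1.249e+08) = 80.96 dB SPL.

81 dB SPL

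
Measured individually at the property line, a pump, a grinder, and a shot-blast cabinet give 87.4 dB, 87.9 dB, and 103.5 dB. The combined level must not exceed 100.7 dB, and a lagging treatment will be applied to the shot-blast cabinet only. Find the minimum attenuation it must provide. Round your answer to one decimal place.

The untreated sources together contribute 10^(87.4/10) + 10^(87.9/10) = 1.166e+09, i.e. 90.67 dB.
To meet 100.7 dB overall, the treated shot-blast cabinet may contribute at most 10^(100.7/10) − 1.166e+09 = 1.058e+10, i.e. 100.25 dB.
So the shot-blast cabinet must be reduced from 103.5 to 100.25 dB: IL = 3.25 dB.

3.3 dB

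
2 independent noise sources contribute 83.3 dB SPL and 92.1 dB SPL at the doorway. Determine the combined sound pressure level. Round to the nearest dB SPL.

Incoherent sources combine by intensity addition: L_total = 10·log₁₀(Σ 10^(L_i/10)).
Σ 10^(L/10) = 10^(83.3/10) + 10^(92.1/10) = 1.836e+09.
L_total = 10·log₁₀(1.836e+09) = 92.64 dB SPL.

93 dB SPL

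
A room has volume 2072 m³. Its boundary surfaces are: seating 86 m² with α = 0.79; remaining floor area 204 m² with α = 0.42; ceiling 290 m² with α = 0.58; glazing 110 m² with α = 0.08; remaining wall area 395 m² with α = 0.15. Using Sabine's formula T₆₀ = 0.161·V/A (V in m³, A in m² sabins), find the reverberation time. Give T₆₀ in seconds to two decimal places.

0.86 s

A = Σ Sᵢαᵢ = 86·0.79 + 204·0.42 + 290·0.58 + 110·0.08 + 395·0.15 = 389.87 m².
T₆₀ = 0.161 × 2072 / 389.87 = 0.856 s.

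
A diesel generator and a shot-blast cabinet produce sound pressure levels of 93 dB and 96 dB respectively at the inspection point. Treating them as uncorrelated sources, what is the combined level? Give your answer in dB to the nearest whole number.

Incoherent sources combine by intensity addition: L_total = 10·log₁₀(Σ 10^(L_i/10)).
Σ 10^(L/10) = 10^(93/10) + 10^(96/10) = 5.976e+09.
L_total = 10·log₁₀(5.976e+09) = 97.76 dB.

98 dB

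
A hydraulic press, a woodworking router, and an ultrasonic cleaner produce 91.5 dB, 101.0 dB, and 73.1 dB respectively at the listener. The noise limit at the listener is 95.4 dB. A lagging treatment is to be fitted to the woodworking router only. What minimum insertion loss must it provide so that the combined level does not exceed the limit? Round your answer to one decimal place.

The untreated sources together contribute 10^(91.5/10) + 10^(73.1/10) = 1.433e+09, i.e. 91.56 dB.
To meet 95.4 dB overall, the treated woodworking router may contribute at most 10^(95.4/10) − 1.433e+09 = 2.034e+09, i.e. 93.08 dB.
Required insertion loss = 101.0 − 93.08 = 7.92 dB.

7.9 dB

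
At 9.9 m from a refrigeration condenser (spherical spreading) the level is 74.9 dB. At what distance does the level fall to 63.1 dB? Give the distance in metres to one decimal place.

The 11.8 dB drop corresponds to a distance ratio of 10^(11.8/20) for a point source.
r₂ = 9.9·10^((74.9−63.1)/20) = 9.9·10^(11.8/20) = 38.52 m.

38.5 m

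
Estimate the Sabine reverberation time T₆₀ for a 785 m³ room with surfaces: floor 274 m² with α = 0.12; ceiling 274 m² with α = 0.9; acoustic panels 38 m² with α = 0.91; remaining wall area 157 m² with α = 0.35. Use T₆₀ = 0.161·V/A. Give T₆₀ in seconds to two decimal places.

0.34 s

Summing Sᵢαᵢ: 274·0.12 + 274·0.9 + 38·0.91 + 157·0.35 = 369.01 m².
T₆₀ = 0.161·V/A = 0.161·785/369.01 = 0.342 s.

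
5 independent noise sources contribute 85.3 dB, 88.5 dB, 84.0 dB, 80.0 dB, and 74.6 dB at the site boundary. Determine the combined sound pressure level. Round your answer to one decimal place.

91.5 dB

For uncorrelated sources the intensities add, so convert each level to linear form, sum, and take 10·log₁₀ of the total.
Σ 10^(L/10) = 10^(85.3/10) + 10^(88.5/10) + 10^(84.0/10) + 10^(80.0/10) + 10^(74.6/10) = 1.427e+09.
L_total = 10·log₁₀(1.427e+09) = 91.54 dB.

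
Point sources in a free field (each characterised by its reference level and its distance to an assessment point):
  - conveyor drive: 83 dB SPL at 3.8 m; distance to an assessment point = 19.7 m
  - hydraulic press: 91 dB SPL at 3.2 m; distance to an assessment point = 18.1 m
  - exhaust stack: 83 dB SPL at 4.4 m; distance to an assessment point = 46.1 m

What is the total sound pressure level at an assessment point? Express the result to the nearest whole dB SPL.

First find each source's level at the receiver (point-source: −20·log₁₀(r/r_ref)), then combine on an intensity basis.
conveyor drive: 83 − 20·log₁₀(19.7/3.8) = 83 − 14.29 = 68.71 dB SPL.
hydraulic press: 91 − 20·log₁₀(18.1/3.2) = 91 − 15.05 = 75.95 dB SPL.
exhaust stack: 83 − 20·log₁₀(46.1/4.4) = 83 − 20.40 = 62.60 dB SPL.
Σ 10^(L/10) = 4.859e+07 → L_total = 10·log₁₀(4.859e+07) = 76.87 dB SPL.

77 dB SPL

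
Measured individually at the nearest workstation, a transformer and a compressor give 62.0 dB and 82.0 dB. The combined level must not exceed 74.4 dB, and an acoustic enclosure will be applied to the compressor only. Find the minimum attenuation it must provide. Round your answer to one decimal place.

7.9 dB

Fixed contribution from the other source: Σ 10^(L/10) = 10^(62.0/10) = 1.585e+06 (62.00 dB).
To meet 74.4 dB overall, the treated compressor may contribute at most 10^(74.4/10) − 1.585e+06 = 2.596e+07, i.e. 74.14 dB.
So the compressor must be reduced from 82.0 to 74.14 dB: IL = 7.86 dB.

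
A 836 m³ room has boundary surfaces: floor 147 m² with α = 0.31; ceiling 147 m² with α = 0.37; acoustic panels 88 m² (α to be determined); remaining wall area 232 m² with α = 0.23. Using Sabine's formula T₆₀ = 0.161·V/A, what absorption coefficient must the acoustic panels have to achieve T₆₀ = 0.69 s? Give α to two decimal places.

A = 0.161·V/T₆₀ = 0.161·836/0.69 = 195.07 m² sabins.
Absorption from the other surfaces = 147·0.31 + 147·0.37 + 232·0.23 = 153.32 m², so the acoustic panels must supply 41.75 m² over 88 m².
α = 41.75/88 = 0.474.

0.47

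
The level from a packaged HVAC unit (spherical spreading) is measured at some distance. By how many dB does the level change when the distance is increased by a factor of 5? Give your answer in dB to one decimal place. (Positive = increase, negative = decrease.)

Point-source spreading: ΔL = −20·log₁₀(r₂/r₁).
ΔL = −20·log₁₀(5) = -13.98 dB.

-14.0 dB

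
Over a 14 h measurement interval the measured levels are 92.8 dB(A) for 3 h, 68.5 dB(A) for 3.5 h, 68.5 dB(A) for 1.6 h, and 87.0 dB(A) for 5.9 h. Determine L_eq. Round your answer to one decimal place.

87.9 dB(A)

Weight each interval's intensity by its duration and average over T = 14 h:
Σ tᵢ·10^(Lᵢ/10) = 3·10^(92.8/10) + 3.5·10^(68.5/10) + 1.6·10^(68.5/10) + 5.9·10^(87.0/10) = 8.709e+09.
L_eq = 10·log₁₀(8.709e+09/14) = 87.94 dB(A).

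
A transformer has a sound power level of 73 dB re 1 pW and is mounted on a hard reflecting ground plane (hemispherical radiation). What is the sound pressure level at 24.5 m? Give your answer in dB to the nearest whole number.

37 dB

Free-field hemispherical radiation: L_p = L_w − 10·log₁₀(2π·r²), r = 24.5 m.
2π·r² = 3771 m², 10·log₁₀ of that is 35.765 dB.
L_p = 73 − 35.765 = 37.23 dB.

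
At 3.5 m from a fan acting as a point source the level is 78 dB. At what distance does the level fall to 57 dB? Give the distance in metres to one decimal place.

39.3 m

For a point source L₁ − L₂ = 20·log₁₀(r₂/r₁), so r₂ = r₁·10^((L₁−L₂)/20).
r₂ = 3.5·10^((78−57)/20) = 3.5·10^(21.0/20) = 39.27 m.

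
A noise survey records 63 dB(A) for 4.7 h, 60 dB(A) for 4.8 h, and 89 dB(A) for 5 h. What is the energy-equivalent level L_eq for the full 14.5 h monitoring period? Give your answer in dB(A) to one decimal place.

84.4 dB(A)

The energy average is taken in the linear domain: L_eq = 10·log₁₀[(Σ tᵢ·10^(Lᵢ/10))/T], T = 14.5 h.
Σ tᵢ·10^(Lᵢ/10) = 4.7·10^(63/10) + 4.8·10^(60/10) + 5·10^(89/10) = 3.986e+09.
L_eq = 10·log₁₀(3.986e+09/14.5) = 84.39 dB(A).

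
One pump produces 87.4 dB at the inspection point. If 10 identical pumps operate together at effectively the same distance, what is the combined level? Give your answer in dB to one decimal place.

97.4 dB

L_total = L₁ + 10·log₁₀ N for N identical incoherent sources.
L_total = 87.4 + 10·log₁₀(10) = 87.4 + 10.000 = 97.40 dB.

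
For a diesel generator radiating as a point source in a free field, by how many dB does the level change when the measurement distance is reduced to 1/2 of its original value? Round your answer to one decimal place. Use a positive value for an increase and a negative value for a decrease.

+6.0 dB

With spherical spreading the level changes by −20·log₁₀(r₂/r₁).
ΔL = −20·log₁₀(0.5) = +6.02 dB.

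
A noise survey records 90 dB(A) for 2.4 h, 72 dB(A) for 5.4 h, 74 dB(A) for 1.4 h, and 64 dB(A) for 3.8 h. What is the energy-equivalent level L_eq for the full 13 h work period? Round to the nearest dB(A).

The energy average is taken in the linear domain: L_eq = 10·log₁₀[(Σ tᵢ·10^(Lᵢ/10))/T], T = 13 h.
Σ tᵢ·10^(Lᵢ/10) = 2.4·10^(90/10) + 5.4·10^(72/10) + 1.4·10^(74/10) + 3.8·10^(64/10) = 2.530e+09.
L_eq = 10·log₁₀(2.530e+09/13) = 82.89 dB(A).

83 dB(A)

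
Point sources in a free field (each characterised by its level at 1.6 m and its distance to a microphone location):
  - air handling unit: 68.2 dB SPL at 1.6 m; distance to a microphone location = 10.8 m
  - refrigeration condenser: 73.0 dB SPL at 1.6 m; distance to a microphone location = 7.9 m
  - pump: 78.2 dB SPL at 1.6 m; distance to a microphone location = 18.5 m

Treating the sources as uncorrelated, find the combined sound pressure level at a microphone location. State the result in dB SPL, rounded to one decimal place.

61.6 dB SPL

Propagate each source to the receiver with L = L_ref − 20·log₁₀(r/r_ref), then add intensities.
air handling unit: 68.2 − 20·log₁₀(10.8/1.6) = 68.2 − 16.59 = 51.61 dB SPL.
refrigeration condenser: 73.0 − 20·log₁₀(7.9/1.6) = 73.0 − 13.87 = 59.13 dB SPL.
pump: 78.2 − 20·log₁₀(18.5/1.6) = 78.2 − 21.26 = 56.94 dB SPL.
Σ 10^(L/10) = 1.458e+06 → L_total = 10·log₁₀(1.458e+06) = 61.64 dB SPL.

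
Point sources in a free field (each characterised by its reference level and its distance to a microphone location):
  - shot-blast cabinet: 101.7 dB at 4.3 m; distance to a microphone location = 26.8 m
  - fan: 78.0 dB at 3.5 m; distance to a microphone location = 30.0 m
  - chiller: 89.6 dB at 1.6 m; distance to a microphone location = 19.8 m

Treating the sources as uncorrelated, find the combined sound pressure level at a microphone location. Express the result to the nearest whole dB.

Propagate each source to the receiver with L = L_ref − 20·log₁₀(r/r_ref), then add intensities.
shot-blast cabinet: 101.7 − 20·log₁₀(26.8/4.3) = 101.7 − 15.89 = 85.81 dB.
fan: 78.0 − 20·log₁₀(30.0/3.5) = 78.0 − 18.66 = 59.34 dB.
chiller: 89.6 − 20·log₁₀(19.8/1.6) = 89.6 − 21.85 = 67.75 dB.
Σ 10^(L/10) = 3.876e+08 → L_total = 10·log₁₀(3.876e+08) = 85.88 dB.

86 dB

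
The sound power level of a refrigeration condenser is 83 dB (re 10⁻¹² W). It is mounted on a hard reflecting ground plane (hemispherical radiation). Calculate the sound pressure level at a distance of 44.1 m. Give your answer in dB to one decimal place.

42.1 dB

L_p = L_w − 10·log₁₀(2π·r²) with r = 44.1 m.
2π·r² = 1.222e+04 m², 10·log₁₀ of that is 40.871 dB.
L_p = 83 − 40.871 = 42.13 dB.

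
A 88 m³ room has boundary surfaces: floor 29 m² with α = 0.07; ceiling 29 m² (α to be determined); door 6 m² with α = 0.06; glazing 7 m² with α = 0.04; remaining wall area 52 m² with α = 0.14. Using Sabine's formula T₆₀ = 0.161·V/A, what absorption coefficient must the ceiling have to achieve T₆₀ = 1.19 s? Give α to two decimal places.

Required total absorption A = 0.161·88/1.19 = 11.91 m².
Absorption from the other surfaces = 29·0.07 + 6·0.06 + 7·0.04 + 52·0.14 = 9.95 m², so the ceiling must supply 1.96 m² over 29 m².
α = 1.96/29 = 0.067.

0.07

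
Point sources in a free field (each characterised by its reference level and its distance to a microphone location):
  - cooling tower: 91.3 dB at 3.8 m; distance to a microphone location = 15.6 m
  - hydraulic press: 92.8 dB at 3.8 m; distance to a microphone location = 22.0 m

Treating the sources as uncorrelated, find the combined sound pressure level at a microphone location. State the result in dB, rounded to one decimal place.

81.4 dB

Propagate each source to the receiver with L = L_ref − 20·log₁₀(r/r_ref), then add intensities.
cooling tower: 91.3 − 20·log₁₀(15.6/3.8) = 91.3 − 12.27 = 79.03 dB.
hydraulic press: 92.8 − 20·log₁₀(22.0/3.8) = 92.8 − 15.25 = 77.55 dB.
Σ 10^(L/10) = 1.369e+08 → L_total = 10·log₁₀(1.369e+08) = 81.36 dB.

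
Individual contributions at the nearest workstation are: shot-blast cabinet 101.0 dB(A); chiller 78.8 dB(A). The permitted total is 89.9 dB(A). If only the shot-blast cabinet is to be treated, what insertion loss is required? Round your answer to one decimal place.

The untreated sources together contribute 10^(78.8/10) = 7.586e+07, i.e. 78.80 dB(A).
To meet 89.9 dB(A) overall, the treated shot-blast cabinet may contribute at most 10^(89.9/10) − 7.586e+07 = 9.014e+08, i.e. 89.55 dB(A).
So the shot-blast cabinet must be reduced from 101.0 to 89.55 dB(A): IL = 11.45 dB.

11.5 dB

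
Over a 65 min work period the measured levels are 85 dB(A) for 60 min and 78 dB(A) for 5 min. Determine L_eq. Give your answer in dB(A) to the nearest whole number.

Weight each interval's intensity by its duration and average over T = 65 min:
Σ tᵢ·10^(Lᵢ/10) = 60·10^(85/10) + 5·10^(78/10) = 1.929e+10.
L_eq = 10·log₁₀(1.929e+10/65) = 84.72 dB(A).

85 dB(A)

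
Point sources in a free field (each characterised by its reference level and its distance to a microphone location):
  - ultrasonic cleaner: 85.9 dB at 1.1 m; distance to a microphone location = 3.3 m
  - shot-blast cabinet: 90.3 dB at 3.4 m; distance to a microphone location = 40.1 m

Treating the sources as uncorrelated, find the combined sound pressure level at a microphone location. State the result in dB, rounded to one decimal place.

77.1 dB

Propagate each source to the receiver with L = L_ref − 20·log₁₀(r/r_ref), then add intensities.
ultrasonic cleaner: 85.9 − 20·log₁₀(3.3/1.1) = 85.9 − 9.54 = 76.36 dB.
shot-blast cabinet: 90.3 − 20·log₁₀(40.1/3.4) = 90.3 − 21.43 = 68.87 dB.
Σ 10^(L/10) = 5.093e+07 → L_total = 10·log₁₀(5.093e+07) = 77.07 dB.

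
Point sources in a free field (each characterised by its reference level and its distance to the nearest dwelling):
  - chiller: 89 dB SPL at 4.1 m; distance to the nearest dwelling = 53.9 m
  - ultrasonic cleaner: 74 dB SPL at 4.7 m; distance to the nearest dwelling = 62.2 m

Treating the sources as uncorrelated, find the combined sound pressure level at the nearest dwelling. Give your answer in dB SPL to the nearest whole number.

First find each source's level at the receiver (point-source: −20·log₁₀(r/r_ref)), then combine on an intensity basis.
chiller: 89 − 20·log₁₀(53.9/4.1) = 89 − 22.38 = 66.62 dB SPL.
ultrasonic cleaner: 74 − 20·log₁₀(62.2/4.7) = 74 − 22.43 = 51.57 dB SPL.
Σ 10^(L/10) = 4.740e+06 → L_total = 10·log₁₀(4.740e+06) = 66.76 dB SPL.

67 dB SPL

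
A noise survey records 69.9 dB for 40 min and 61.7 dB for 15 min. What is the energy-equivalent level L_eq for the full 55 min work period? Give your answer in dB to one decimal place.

The energy average is taken in the linear domain: L_eq = 10·log₁₀[(Σ tᵢ·10^(Lᵢ/10))/T], T = 55 min.
Σ tᵢ·10^(Lᵢ/10) = 40·10^(69.9/10) + 15·10^(61.7/10) = 4.131e+08.
L_eq = 10·log₁₀(4.131e+08/55) = 68.76 dB.

68.8 dB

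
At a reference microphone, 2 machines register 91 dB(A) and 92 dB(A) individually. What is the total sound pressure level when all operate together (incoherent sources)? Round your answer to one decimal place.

Incoherent sources combine by intensity addition: L_total = 10·log₁₀(Σ 10^(L_i/10)).
Σ 10^(L/10) = 10^(91/10) + 10^(92/10) = 2.844e+09.
L_total = 10·log₁₀(2.844e+09) = 94.54 dB(A).

94.5 dB(A)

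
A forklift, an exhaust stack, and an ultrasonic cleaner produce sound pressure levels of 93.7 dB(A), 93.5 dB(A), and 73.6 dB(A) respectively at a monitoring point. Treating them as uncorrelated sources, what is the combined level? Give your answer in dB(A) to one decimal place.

For uncorrelated sources the intensities add, so convert each level to linear form, sum, and take 10·log₁₀ of the total.
Σ 10^(L/10) = 10^(93.7/10) + 10^(93.5/10) + 10^(73.6/10) = 4.606e+09.
L_total = 10·log₁₀(4.606e+09) = 96.63 dB(A).

96.6 dB(A)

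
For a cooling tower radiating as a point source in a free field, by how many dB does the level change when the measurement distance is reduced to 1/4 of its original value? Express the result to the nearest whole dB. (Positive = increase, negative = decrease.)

+12 dB

With spherical spreading the level changes by −20·log₁₀(r₂/r₁).
ΔL = −20·log₁₀(0.25) = +12.04 dB.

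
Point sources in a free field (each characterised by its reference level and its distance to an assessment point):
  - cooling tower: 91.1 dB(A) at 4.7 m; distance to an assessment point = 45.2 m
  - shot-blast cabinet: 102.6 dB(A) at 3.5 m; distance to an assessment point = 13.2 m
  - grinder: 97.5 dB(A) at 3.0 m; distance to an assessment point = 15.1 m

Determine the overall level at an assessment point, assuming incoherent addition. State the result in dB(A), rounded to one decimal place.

91.8 dB(A)

Apply inverse-square spreading to bring every level to the receiver, then sum 10^(L/10).
cooling tower: 91.1 − 20·log₁₀(45.2/4.7) = 91.1 − 19.66 = 71.44 dB(A).
shot-blast cabinet: 102.6 − 20·log₁₀(13.2/3.5) = 102.6 − 11.53 = 91.07 dB(A).
grinder: 97.5 − 20·log₁₀(15.1/3.0) = 97.5 − 14.04 = 83.46 dB(A).
Σ 10^(L/10) = 1.515e+09 → L_total = 10·log₁₀(1.515e+09) = 91.80 dB(A).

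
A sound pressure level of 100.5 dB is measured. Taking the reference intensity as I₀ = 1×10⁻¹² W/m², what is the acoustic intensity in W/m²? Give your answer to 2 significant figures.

L = 10·log₁₀(I/I₀) ⇒ I = I₀·10^(L/10) = 10⁻¹² × 10^10.05.

0.011 W/m²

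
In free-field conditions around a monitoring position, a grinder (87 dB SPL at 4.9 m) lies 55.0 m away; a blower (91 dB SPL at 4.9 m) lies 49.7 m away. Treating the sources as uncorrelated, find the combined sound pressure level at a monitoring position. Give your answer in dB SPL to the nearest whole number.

72 dB SPL

First find each source's level at the receiver (point-source: −20·log₁₀(r/r_ref)), then combine on an intensity basis.
grinder: 87 − 20·log₁₀(55.0/4.9) = 87 − 21.00 = 66.00 dB SPL.
blower: 91 − 20·log₁₀(49.7/4.9) = 91 − 20.12 = 70.88 dB SPL.
Σ 10^(L/10) = 1.622e+07 → L_total = 10·log₁₀(1.622e+07) = 72.10 dB SPL.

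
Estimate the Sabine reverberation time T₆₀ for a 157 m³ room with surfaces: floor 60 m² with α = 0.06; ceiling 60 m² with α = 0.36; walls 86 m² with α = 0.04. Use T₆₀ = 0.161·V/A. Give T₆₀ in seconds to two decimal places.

0.88 s

A = Σ Sᵢαᵢ = 60·0.06 + 60·0.36 + 86·0.04 = 28.64 m².
T₆₀ = 0.161 × 157 / 28.64 = 0.883 s.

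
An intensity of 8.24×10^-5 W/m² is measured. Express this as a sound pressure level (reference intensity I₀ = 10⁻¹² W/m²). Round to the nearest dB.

L = 10·log₁₀(I/I₀) = 10·log₁₀(8.24×10^-5/10⁻¹²) = 10·log₁₀(8.24×10^7).
L = 10·(0.9159 + 7) = 79.16 dB.

79 dB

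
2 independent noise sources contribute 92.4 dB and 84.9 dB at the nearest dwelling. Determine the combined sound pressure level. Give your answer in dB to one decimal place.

93.1 dB

Incoherent sources combine by intensity addition: L_total = 10·log₁₀(Σ 10^(L_i/10)).
Σ 10^(L/10) = 10^(92.4/10) + 10^(84.9/10) = 2.047e+09.
L_total = 10·log₁₀(2.047e+09) = 93.11 dB.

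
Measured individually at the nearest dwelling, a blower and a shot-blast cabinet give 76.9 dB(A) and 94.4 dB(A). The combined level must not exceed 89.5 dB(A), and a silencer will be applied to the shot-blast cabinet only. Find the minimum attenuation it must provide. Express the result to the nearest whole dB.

The untreated sources together contribute 10^(76.9/10) = 4.898e+07, i.e. 76.90 dB(A).
To meet 89.5 dB(A) overall, the treated shot-blast cabinet may contribute at most 10^(89.5/10) − 4.898e+07 = 8.423e+08, i.e. 89.25 dB(A).
So the shot-blast cabinet must be reduced from 94.4 to 89.25 dB(A): IL = 5.15 dB.

5 dB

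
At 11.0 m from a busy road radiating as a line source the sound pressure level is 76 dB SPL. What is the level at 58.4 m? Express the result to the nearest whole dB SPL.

69 dB SPL

For a line source, L₂ = L₁ − 10·log₁₀(r₂/r₁).
L₂ = 76 − 10·log₁₀(58.4/11.0) = 76 − 7.250 = 68.75 dB SPL.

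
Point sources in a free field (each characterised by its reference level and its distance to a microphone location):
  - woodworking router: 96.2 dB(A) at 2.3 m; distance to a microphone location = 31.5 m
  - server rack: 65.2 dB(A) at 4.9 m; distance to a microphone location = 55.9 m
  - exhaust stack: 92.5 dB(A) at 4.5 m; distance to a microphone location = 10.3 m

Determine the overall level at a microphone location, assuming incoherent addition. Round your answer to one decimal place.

85.6 dB(A)

Propagate each source to the receiver with L = L_ref − 20·log₁₀(r/r_ref), then add intensities.
woodworking router: 96.2 − 20·log₁₀(31.5/2.3) = 96.2 − 22.73 = 73.47 dB(A).
server rack: 65.2 − 20·log₁₀(55.9/4.9) = 65.2 − 21.14 = 44.06 dB(A).
exhaust stack: 92.5 − 20·log₁₀(10.3/4.5) = 92.5 − 7.19 = 85.31 dB(A).
Σ 10^(L/10) = 3.617e+08 → L_total = 10·log₁₀(3.617e+08) = 85.58 dB(A).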